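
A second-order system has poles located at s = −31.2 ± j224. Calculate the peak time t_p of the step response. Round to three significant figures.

t_p ≈ 0.0140 s

t_p = π/ω_d with ω_d = 224 (the imaginary part), so t_p = 0.0140 s.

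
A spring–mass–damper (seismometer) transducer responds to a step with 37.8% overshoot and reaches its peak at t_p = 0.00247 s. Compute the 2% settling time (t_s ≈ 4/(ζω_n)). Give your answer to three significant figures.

From the overshoot, ζ = −ln(OS)/√(π²+ln²(OS)) = 0.296.
t_p = π/ω_d ⇒ ω_d = 1270 rad/s; then ω_n = ω_d/√(1−ζ²) = 1330 rad/s.
t_s ≈ 4/(ζω_n) = 4/(0.296·1330) = 0.0102 s.

t_s ≈ 0.0102 s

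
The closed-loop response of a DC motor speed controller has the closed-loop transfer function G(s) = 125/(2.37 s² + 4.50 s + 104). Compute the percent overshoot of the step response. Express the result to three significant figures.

Dividing through by 2.37: denominator becomes s² + 1.899 s + 43.88.
So ω_n = √43.88 = 6.62 rad/s and ζ = 1.899/(2·6.62) = 0.143.
Overshoot: exp(−π·0.143/√(1−0.143²)) = 0.634, i.e. 63.4%.

%OS ≈ 63.4%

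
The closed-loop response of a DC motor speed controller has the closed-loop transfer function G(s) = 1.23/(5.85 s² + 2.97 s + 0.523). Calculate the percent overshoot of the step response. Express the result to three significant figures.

%OS ≈ 0.643%

Dividing through by 5.85: denominator becomes s² + 0.5077 s + 0.08940.
So ω_n = √0.08940 = 0.299 rad/s and ζ = 0.5077/(2·0.299) = 0.849.
%OS = 100 e^{−πζ/√(1−ζ²)} with ζ = 0.849 gives 0.643%.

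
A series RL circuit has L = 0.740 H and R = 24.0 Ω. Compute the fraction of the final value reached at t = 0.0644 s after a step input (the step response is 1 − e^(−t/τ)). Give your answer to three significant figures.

τ = L/R = 0.740/24.0 = 0.0308 s.
y(t)/y_∞ = 1 − e^(−t/τ) = 1 − e^(−0.0644/0.0308) = 1 − e^(−2.09) = 0.876.

y/y_∞ ≈ 0.876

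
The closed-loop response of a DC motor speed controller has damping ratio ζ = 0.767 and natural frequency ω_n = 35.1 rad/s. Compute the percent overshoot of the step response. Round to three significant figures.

%OS ≈ 2.34%

For an underdamped second-order system, %OS = 100·exp(−πζ/√(1−ζ²)).
πζ/√(1−ζ²) = π·0.767/√(1−0.588) = 3.755, so %OS = 100·e^(−3.755) = 2.34%.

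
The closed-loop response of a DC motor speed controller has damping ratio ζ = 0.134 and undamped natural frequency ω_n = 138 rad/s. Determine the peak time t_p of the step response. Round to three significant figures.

The damped frequency is ω_d = ω_n√(1−ζ²) = 138·√(1−0.0180) = 137 rad/s.
Peak time t_p = π/ω_d = π/137 = 0.0230 s.

t_p ≈ 0.0230 s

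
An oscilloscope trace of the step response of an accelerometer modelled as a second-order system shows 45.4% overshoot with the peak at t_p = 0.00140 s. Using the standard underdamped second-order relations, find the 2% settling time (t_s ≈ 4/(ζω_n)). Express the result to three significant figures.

The overshoot fixes ζ = −ln(OS)/√(π²+ln²(OS)) = 0.244.
From t_p = π/ω_d, ω_d = π/0.00140 = 2240 rad/s, so ω_n = ω_d/√(1−ζ²) = 2310 rad/s.
t_s ≈ 4/(ζω_n) = 4/(0.244·2310) = 0.00709 s.

t_s ≈ 0.00709 s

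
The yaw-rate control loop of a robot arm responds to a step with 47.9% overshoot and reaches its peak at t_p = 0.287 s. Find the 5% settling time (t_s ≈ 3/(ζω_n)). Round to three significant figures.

t_s ≈ 1.17 s

The overshoot fixes ζ = −ln(OS)/√(π²+ln²(OS)) = 0.228.
From t_p = π/ω_d, ω_d = π/0.287 = 10.9 rad/s, so ω_n = ω_d/√(1−ζ²) = 11.2 rad/s.
t_s ≈ 3/(ζω_n) = 3/(0.228·11.2) = 1.17 s.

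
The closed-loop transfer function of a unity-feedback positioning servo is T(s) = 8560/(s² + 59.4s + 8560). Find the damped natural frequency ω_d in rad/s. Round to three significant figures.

ω_d ≈ 87.6 rad/s

ω_n = √8560 = 92.5 rad/s; ζ = 59.4/(2·92.5) = 0.321.
ω_d = 92.5·√(1 − 0.321²) = 87.6 rad/s.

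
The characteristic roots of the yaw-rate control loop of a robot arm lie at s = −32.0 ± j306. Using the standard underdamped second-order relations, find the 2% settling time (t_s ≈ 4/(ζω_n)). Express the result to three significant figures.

For poles at −σ ± jω_d, ζω_n = σ = 32.0, so t_s ≈ 4/σ = 0.125 s.

t_s ≈ 0.125 s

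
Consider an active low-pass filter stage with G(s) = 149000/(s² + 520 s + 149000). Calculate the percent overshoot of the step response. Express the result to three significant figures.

%OS ≈ 5.71%

Comparing the denominator to s² + 2ζω_n s + ω_n²: ω_n = √149000 = 386 rad/s, and 2ζω_n = 520 so ζ = 520/(2·386) = 0.674.
%OS = 100 e^{−πζ/√(1−ζ²)} with ζ = 0.674 gives 5.71%.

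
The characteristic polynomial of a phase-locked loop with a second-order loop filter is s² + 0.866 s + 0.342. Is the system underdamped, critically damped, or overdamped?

underdamped

a² − 4b = 0.866² − 4·0.342 < 0 (complex roots); the system is underdamped.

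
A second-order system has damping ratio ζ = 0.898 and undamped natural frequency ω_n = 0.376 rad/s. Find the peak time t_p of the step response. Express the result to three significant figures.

t_p ≈ 19.0 s

The damped frequency is ω_d = ω_n√(1−ζ²) = 0.376·√(1−0.806) = 0.165 rad/s.
Peak time t_p = π/ω_d = π/0.165 = 19.0 s.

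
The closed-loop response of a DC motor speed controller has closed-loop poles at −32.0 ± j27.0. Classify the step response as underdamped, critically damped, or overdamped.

Since the poles form a complex-conjugate pair with nonzero imaginary part, the response is underdamped.

underdamped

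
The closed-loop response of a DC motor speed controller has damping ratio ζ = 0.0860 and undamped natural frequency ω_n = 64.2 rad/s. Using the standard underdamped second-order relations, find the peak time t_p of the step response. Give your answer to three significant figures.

The damped frequency is ω_d = ω_n√(1−ζ²) = 64.2·√(1−0.00740) = 64.0 rad/s.
Peak time t_p = π/ω_d = π/64.0 = 0.0491 s.

t_p ≈ 0.0491 s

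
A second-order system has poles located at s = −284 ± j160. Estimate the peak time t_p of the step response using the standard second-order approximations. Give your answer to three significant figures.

t_p ≈ 0.0196 s

t_p = π/ω_d with ω_d = 160 (the imaginary part), so t_p = 0.0196 s.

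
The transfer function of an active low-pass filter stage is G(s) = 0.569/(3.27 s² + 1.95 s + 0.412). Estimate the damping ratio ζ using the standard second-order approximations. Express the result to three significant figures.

ζ ≈ 0.840

Dividing through by 3.27: denominator becomes s² + 0.5963 s + 0.1260.
So ω_n = √0.1260 = 0.355 rad/s and ζ = 0.5963/(2·0.355) = 0.840.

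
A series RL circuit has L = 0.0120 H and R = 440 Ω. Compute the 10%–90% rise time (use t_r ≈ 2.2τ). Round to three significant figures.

τ = L/R = 0.0120/440 = 0.0000273 s.
t_r ≈ 2.2τ = 0.0000600 s.

t_r ≈ 0.0000600 s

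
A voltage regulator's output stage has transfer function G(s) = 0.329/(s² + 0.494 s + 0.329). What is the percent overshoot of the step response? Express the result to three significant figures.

Comparing the denominator to s² + 2ζω_n s + ω_n²: ω_n = √0.329 = 0.574 rad/s, and 2ζω_n = 0.494 so ζ = 0.494/(2·0.574) = 0.431.
Overshoot: exp(−π·0.431/√(1−0.431²)) = 0.223, i.e. 22.3%.

%OS ≈ 22.3%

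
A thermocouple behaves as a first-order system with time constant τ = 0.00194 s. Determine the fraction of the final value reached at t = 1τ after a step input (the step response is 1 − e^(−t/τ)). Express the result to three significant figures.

y/y_∞ ≈ 0.632

y(t)/y_∞ = 1 − e^(−t/τ) = 1 − e^(−1) = 1 − e^(−1.00) = 0.632.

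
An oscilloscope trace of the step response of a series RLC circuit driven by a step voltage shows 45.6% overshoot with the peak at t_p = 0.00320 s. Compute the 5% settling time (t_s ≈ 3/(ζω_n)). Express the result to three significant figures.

From the overshoot, ζ = −ln(OS)/√(π²+ln²(OS)) = 0.242.
From t_p = π/ω_d, ω_d = π/0.00320 = 982 rad/s, so ω_n = ω_d/√(1−ζ²) = 1010 rad/s.
t_s ≈ 3/(ζω_n) = 3/(0.242·1010) = 0.0122 s.

t_s ≈ 0.0122 s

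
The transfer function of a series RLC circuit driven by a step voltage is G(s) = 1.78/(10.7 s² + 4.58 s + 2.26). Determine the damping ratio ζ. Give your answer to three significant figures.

Dividing through by 10.7: denominator becomes s² + 0.4280 s + 0.2112.
So ω_n = √0.2112 = 0.460 rad/s and ζ = 0.4280/(2·0.460) = 0.466.

ζ ≈ 0.466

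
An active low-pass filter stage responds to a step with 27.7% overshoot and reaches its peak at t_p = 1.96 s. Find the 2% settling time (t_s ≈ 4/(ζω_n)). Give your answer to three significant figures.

t_s ≈ 6.11 s

The overshoot fixes ζ = −ln(OS)/√(π²+ln²(OS)) = 0.378.
From t_p = π/ω_d, ω_d = π/1.96 = 1.60 rad/s, so ω_n = ω_d/√(1−ζ²) = 1.73 rad/s.
t_s ≈ 4/(ζω_n) = 4/(0.378·1.73) = 6.11 s.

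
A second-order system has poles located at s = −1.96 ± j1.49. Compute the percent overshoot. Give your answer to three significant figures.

%OS ≈ 1.60%

The poles are at −σ ± jω_d with σ = 1.96 and ω_d = 1.49, so ω_n = √(σ²+ω_d²) = 2.46 rad/s and ζ = σ/ω_n = 0.796.
%OS = 100·exp(−πζ/√(1−ζ²)) = 1.60%.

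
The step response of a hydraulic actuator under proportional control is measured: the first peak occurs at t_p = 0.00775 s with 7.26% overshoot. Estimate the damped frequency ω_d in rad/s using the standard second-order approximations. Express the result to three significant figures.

t_p = π/ω_d, so ω_d = π/0.00775 = 405 rad/s.

ω_d ≈ 405 rad/s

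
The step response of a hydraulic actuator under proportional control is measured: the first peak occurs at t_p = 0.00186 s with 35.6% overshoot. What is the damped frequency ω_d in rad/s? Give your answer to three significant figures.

ω_d ≈ 1690 rad/s

t_p = π/ω_d, so ω_d = π/0.00186 = 1690 rad/s.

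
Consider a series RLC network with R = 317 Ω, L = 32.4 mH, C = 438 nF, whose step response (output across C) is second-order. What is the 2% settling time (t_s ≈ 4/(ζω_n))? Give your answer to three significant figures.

t_s ≈ 0.000818 s

For a series RLC circuit (capacitor voltage as output), ω_n = 1/√(LC) = 1/√(32.4 mH · 438 nF) = 8390 rad/s.
ζ = (R/2)·√(C/L) = (317/2)·√(438 nF/32.4 mH) = 0.583.
t_s ≈ 4/(ζω_n) = 0.000818 s.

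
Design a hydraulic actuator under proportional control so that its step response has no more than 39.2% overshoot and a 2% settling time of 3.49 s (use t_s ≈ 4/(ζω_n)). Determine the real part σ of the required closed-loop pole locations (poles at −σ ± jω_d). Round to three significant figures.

σ ≈ 1.15

The settling-time spec alone fixes σ = ζω_n = 4/t_s = 4/3.49 = 1.15.
(Overshoot then fixes ζ = 0.286 and hence ω_d = σ·√(1−ζ²)/ζ = 3.84 rad/s.)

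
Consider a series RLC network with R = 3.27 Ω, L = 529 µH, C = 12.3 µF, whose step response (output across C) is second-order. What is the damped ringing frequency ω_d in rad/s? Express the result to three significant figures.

For a series RLC circuit (capacitor voltage as output), ω_n = 1/√(LC) = 1/√(529 µH · 12.3 µF) = 12400 rad/s.
ζ = (R/2)·√(C/L) = (3.27/2)·√(12.3 µF/529 µH) = 0.249.
ω_d = 12400·√(1 − 0.249²) = 12000 rad/s.

ω_d ≈ 12000 rad/s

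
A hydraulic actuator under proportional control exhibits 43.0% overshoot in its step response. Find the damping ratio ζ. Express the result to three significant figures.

ζ ≈ 0.259

Inverting the overshoot relation: ζ = |ln 0.430|/√(π² + ln²0.430) = 0.259.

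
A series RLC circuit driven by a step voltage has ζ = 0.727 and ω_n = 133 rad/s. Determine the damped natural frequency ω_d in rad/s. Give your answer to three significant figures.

ω_d ≈ 91.3 rad/s

ω_d = ω_n√(1−ζ²) = 133·√0.471 = 91.3 rad/s.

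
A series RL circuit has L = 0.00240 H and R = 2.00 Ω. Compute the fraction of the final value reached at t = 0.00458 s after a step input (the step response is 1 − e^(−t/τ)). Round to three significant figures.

y/y_∞ ≈ 0.978

τ = L/R = 0.00240/2.00 = 0.00120 s.
y(t)/y_∞ = 1 − e^(−t/τ) = 1 − e^(−0.00458/0.00120) = 1 − e^(−3.82) = 0.978.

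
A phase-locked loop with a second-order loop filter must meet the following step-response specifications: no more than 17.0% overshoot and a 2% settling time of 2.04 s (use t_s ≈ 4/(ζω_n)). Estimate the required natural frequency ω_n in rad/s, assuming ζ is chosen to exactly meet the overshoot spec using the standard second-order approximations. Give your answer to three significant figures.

ω_n ≈ 3.99 rad/s

ζ = −ln(OS)/√(π² + (ln OS)²). With OS = 0.170, ln OS = −1.772 and ζ = 1.772/3.607 = 0.491.
From t_s ≈ 4/(ζω_n): ω_n = 4/(ζ·t_s) = 4/(0.491·2.04) = 3.99 rad/s.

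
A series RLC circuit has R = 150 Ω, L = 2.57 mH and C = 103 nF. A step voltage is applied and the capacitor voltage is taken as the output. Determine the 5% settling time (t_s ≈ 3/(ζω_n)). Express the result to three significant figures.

t_s ≈ 0.000103 s

For a series RLC circuit (capacitor voltage as output), ω_n = 1/√(LC) = 1/√(2.57 mH · 103 nF) = 61500 rad/s.
ζ = (R/2)·√(C/L) = (150/2)·√(103 nF/2.57 mH) = 0.475.
t_s ≈ 3/(ζω_n) = 0.000103 s.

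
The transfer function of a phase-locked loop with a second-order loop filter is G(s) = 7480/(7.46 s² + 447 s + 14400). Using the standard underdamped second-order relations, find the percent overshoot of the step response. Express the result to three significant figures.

Dividing through by 7.46: denominator becomes s² + 59.92 s + 1930.
So ω_n = √1930 = 43.9 rad/s and ζ = 59.92/(2·43.9) = 0.682.
%OS = 100·exp(−πζ/√(1−ζ²)) = 5.35%.

%OS ≈ 5.35%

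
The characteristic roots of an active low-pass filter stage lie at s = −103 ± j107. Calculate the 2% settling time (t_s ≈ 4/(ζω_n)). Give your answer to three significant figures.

t_s ≈ 0.0388 s

For poles at −σ ± jω_d, ζω_n = σ = 103, so t_s ≈ 4/σ = 0.0388 s.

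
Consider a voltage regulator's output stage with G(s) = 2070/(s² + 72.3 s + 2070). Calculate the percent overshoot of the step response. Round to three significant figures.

%OS ≈ 1.64%

Comparing the denominator to s² + 2ζω_n s + ω_n²: ω_n = √2070 = 45.5 rad/s, and 2ζω_n = 72.3 so ζ = 72.3/(2·45.5) = 0.795.
%OS = 100 e^{−πζ/√(1−ζ²)} with ζ = 0.795 gives 1.64%.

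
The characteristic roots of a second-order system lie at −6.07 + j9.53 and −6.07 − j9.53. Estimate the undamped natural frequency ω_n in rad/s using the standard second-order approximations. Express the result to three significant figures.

|pole| = ω_n = √(6.07² + 9.53²) = 11.3 rad/s; ζ = cos θ = σ/ω_n = 0.537.

ω_n ≈ 11.3 rad/s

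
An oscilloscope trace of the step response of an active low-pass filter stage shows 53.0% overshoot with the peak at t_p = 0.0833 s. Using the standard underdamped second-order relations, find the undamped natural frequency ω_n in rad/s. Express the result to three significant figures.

ω_n ≈ 38.5 rad/s

The overshoot fixes ζ = −ln(OS)/√(π²+ln²(OS)) = 0.198.
t_p = π/ω_d ⇒ ω_d = 37.7 rad/s; then ω_n = ω_d/√(1−ζ²) = 38.5 rad/s.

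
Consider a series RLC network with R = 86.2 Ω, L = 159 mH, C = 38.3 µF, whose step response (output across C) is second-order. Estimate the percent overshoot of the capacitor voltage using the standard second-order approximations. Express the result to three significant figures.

%OS ≈ 5.92%

For a series RLC circuit (capacitor voltage as output), ω_n = 1/√(LC) = 1/√(159 mH · 38.3 µF) = 405 rad/s.
ζ = (R/2)·√(C/L) = (86.2/2)·√(38.3 µF/159 mH) = 0.669.
Overshoot: exp(−π·0.669/√(1−0.669²)) = 0.0592, i.e. 5.92%.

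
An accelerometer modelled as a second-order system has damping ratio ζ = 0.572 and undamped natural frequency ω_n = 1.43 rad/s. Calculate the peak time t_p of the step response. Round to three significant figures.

t_p ≈ 2.68 s

The damped frequency is ω_d = ω_n√(1−ζ²) = 1.43·√(1−0.327) = 1.17 rad/s.
Peak time t_p = π/ω_d = π/1.17 = 2.68 s.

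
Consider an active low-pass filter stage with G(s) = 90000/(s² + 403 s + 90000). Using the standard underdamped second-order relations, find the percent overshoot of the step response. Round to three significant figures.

%OS ≈ 5.79%

ω_n = √90000 = 300 rad/s; ζ = 403/(2·300) = 0.672.
%OS = 100·exp(−πζ/√(1−ζ²)) = 5.79%.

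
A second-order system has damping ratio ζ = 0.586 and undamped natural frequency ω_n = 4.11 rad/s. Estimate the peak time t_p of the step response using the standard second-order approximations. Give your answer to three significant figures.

t_p ≈ 0.943 s

The damped frequency is ω_d = ω_n√(1−ζ²) = 4.11·√(1−0.343) = 3.33 rad/s.
Peak time t_p = π/ω_d = π/3.33 = 0.943 s.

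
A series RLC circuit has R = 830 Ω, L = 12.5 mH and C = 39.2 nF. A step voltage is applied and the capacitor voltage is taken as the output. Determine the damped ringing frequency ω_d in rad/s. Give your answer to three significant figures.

ω_d ≈ 30600 rad/s

For a series RLC circuit (capacitor voltage as output), ω_n = 1/√(LC) = 1/√(12.5 mH · 39.2 nF) = 45200 rad/s.
ζ = (R/2)·√(C/L) = (830/2)·√(39.2 nF/12.5 mH) = 0.735.
The damped frequency ω_d = ω_n√(1−ζ²) = 30600 rad/s.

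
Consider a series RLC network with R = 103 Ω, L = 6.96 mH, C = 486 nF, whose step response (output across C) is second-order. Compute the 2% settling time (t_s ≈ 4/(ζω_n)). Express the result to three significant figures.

t_s ≈ 0.000541 s

For a series RLC circuit (capacitor voltage as output), ω_n = 1/√(LC) = 1/√(6.96 mH · 486 nF) = 17200 rad/s.
ζ = (R/2)·√(C/L) = (103/2)·√(486 nF/6.96 mH) = 0.430.
t_s ≈ 4/(ζω_n) = 0.000541 s.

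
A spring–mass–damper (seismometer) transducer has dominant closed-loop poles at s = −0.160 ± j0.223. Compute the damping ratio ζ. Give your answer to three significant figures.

ζ ≈ 0.583

|pole| = ω_n = √(0.160² + 0.223²) = 0.274 rad/s; ζ = cos θ = σ/ω_n = 0.583.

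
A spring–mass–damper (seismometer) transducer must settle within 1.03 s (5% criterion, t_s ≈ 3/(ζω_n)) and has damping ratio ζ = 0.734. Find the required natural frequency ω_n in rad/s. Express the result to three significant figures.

Rearranging t_s ≈ 3/(ζω_n) gives ω_n = 3/(ζ·t_s) = 3/(0.734 × 1.03) = 3.97 rad/s.

ω_n ≈ 3.97 rad/s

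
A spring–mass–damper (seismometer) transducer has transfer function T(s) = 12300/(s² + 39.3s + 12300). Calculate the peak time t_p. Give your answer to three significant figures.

Matching coefficients with s² + 2ζω_n s + ω_n² gives ω_n² = 12300 ⇒ ω_n = 111 rad/s, and ζ = 39.3/(2ω_n) = 0.177.
ω_d = 111·√(1 − 0.177²) = 109 rad/s. Then t_p = π/ω_d = 0.0288 s.

t_p ≈ 0.0288 s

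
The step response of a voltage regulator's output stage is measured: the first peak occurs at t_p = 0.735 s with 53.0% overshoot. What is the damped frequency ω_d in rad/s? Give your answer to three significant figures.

t_p = π/ω_d, so ω_d = π/0.735 = 4.27 rad/s.

ω_d ≈ 4.27 rad/s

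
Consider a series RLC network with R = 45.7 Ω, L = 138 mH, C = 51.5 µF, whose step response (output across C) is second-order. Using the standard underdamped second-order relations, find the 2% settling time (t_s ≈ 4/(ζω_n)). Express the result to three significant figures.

For a series RLC circuit (capacitor voltage as output), ω_n = 1/√(LC) = 1/√(138 mH · 51.5 µF) = 375 rad/s.
ζ = (R/2)·√(C/L) = (45.7/2)·√(51.5 µF/138 mH) = 0.441.
t_s ≈ 4/(ζω_n) = 0.0242 s.

t_s ≈ 0.0242 s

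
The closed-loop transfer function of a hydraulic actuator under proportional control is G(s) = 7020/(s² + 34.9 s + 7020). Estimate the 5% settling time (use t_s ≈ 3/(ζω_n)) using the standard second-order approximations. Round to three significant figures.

Comparing the denominator to s² + 2ζω_n s + ω_n²: ω_n = √7020 = 83.8 rad/s, and 2ζω_n = 34.9 so ζ = 34.9/(2·83.8) = 0.208.
t_s ≈ 3/(ζω_n) = 3/(0.208·83.8) = 0.172 s.

t_s ≈ 0.172 s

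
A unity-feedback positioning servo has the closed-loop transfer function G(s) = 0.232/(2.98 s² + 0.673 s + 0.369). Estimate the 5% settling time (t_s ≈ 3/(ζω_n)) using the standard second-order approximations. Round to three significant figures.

Dividing through by 2.98: denominator becomes s² + 0.2258 s + 0.1238.
So ω_n = √0.1238 = 0.352 rad/s and ζ = 0.2258/(2·0.352) = 0.321.
t_s ≈ 3/(ζω_n) = 26.6 s.

t_s ≈ 26.6 s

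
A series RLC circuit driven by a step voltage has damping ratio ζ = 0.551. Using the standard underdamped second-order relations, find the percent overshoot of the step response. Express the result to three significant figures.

For an underdamped second-order system, %OS = 100·exp(−πζ/√(1−ζ²)).
πζ/√(1−ζ²) = π·0.551/√(1−0.304) = 2.074, so %OS = 100·e^(−2.074) = 12.6%.

%OS ≈ 12.6%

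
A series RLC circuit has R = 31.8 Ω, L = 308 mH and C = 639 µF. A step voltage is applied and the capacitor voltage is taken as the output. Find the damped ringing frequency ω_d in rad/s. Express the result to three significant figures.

ω_d ≈ 49.2 rad/s

For a series RLC circuit (capacitor voltage as output), ω_n = 1/√(LC) = 1/√(308 mH · 639 µF) = 71.3 rad/s.
ζ = (R/2)·√(C/L) = (31.8/2)·√(639 µF/308 mH) = 0.724.
ω_d = ω_n√(1−ζ²) = 49.2 rad/s.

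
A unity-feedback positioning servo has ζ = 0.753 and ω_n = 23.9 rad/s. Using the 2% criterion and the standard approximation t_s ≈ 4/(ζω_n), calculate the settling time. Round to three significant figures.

t_s ≈ 4/(ζω_n) = 4/(0.753 × 23.9) = 0.222 s.

t_s ≈ 0.222 s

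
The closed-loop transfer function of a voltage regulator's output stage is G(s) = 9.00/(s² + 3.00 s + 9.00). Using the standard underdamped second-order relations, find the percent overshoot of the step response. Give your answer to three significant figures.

%OS ≈ 16.3%

Matching coefficients with s² + 2ζω_n s + ω_n² gives ω_n² = 9.00 ⇒ ω_n = 3.00 rad/s, and ζ = 3.00/(2ω_n) = 0.500.
Overshoot: exp(−π·0.500/√(1−0.500²)) = 0.163, i.e. 16.3%.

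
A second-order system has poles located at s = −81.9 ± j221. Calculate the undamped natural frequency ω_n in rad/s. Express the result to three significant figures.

ω_n ≈ 236 rad/s

The poles are at −σ ± jω_d with σ = 81.9 and ω_d = 221, so ω_n = √(σ²+ω_d²) = 236 rad/s and ζ = σ/ω_n = 0.347.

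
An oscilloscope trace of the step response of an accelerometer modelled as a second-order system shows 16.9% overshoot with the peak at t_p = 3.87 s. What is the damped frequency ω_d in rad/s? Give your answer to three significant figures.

t_p = π/ω_d, so ω_d = π/3.87 = 0.812 rad/s.

ω_d ≈ 0.812 rad/s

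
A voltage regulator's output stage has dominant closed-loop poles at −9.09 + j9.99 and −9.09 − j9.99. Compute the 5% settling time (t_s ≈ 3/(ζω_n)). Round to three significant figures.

For poles at −σ ± jω_d, ζω_n = σ = 9.09, so t_s ≈ 3/σ = 0.330 s.

t_s ≈ 0.330 s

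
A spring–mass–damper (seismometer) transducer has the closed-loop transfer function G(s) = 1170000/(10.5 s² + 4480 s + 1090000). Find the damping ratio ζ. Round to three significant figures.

ζ ≈ 0.662

Dividing through by 10.5: denominator becomes s² + 426.7 s + 103800.
So ω_n = √103800 = 322 rad/s and ζ = 426.7/(2·322) = 0.662.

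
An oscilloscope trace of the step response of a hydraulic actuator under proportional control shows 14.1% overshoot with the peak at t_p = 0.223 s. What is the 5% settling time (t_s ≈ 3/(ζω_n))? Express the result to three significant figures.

ζ from %OS: ζ = |ln 0.141|/√(π²+ln²0.141) = 0.529.
t_p = π/ω_d ⇒ ω_d = 14.1 rad/s; then ω_n = ω_d/√(1−ζ²) = 16.6 rad/s.
t_s ≈ 3/(ζω_n) = 3/(0.529·16.6) = 0.342 s.

t_s ≈ 0.342 s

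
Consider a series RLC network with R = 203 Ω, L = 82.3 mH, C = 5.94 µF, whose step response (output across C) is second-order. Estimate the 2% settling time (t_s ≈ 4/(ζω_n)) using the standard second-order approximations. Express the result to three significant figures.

For a series RLC circuit (capacitor voltage as output), ω_n = 1/√(LC) = 1/√(82.3 mH · 5.94 µF) = 1430 rad/s.
ζ = (R/2)·√(C/L) = (203/2)·√(5.94 µF/82.3 mH) = 0.862.
t_s ≈ 4/(ζω_n) = 0.00324 s.

t_s ≈ 0.00324 s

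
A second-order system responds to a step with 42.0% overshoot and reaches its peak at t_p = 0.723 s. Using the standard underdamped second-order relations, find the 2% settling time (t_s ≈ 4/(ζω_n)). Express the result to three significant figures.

t_s ≈ 3.33 s

ζ from %OS: ζ = |ln 0.420|/√(π²+ln²0.420) = 0.266.
From t_p = π/ω_d, ω_d = π/0.723 = 4.35 rad/s, so ω_n = ω_d/√(1−ζ²) = 4.51 rad/s.
t_s ≈ 4/(ζω_n) = 4/(0.266·4.51) = 3.33 s.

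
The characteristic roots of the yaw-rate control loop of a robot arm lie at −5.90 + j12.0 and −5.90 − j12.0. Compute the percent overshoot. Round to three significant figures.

|pole| = ω_n = √(5.90² + 12.0²) = 13.4 rad/s; ζ = cos θ = σ/ω_n = 0.441.
%OS = 100 e^{−πζ/√(1−ζ²)} with ζ = 0.441 gives 21.3%.

%OS ≈ 21.3%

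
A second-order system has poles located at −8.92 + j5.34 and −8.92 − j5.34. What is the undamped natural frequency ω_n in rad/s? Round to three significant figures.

ω_n ≈ 10.4 rad/s

The poles are at −σ ± jω_d with σ = 8.92 and ω_d = 5.34, so ω_n = √(σ²+ω_d²) = 10.4 rad/s and ζ = σ/ω_n = 0.858.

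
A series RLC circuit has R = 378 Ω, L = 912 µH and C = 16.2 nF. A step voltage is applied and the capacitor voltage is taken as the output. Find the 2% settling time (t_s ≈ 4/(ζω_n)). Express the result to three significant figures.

For a series RLC circuit (capacitor voltage as output), ω_n = 1/√(LC) = 1/√(912 µH · 16.2 nF) = 260000 rad/s.
ζ = (R/2)·√(C/L) = (378/2)·√(16.2 nF/912 µH) = 0.797.
t_s ≈ 4/(ζω_n) = 0.0000193 s.

t_s ≈ 0.0000193 s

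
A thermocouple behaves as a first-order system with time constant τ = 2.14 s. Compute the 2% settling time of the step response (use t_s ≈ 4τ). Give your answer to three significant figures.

t_s ≈ 8.56 s

t_s ≈ 4τ = 8.56 s.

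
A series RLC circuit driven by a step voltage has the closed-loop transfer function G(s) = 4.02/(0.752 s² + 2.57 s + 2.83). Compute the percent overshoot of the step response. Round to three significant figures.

Dividing through by 0.752: denominator becomes s² + 3.418 s + 3.763.
So ω_n = √3.763 = 1.94 rad/s and ζ = 3.418/(2·1.94) = 0.881.
%OS = 100 e^{−πζ/√(1−ζ²)} with ζ = 0.881 gives 0.289%.

%OS ≈ 0.289%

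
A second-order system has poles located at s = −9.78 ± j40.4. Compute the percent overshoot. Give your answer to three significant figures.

%OS ≈ 46.7%

The poles are at −σ ± jω_d with σ = 9.78 and ω_d = 40.4, so ω_n = √(σ²+ω_d²) = 41.6 rad/s and ζ = σ/ω_n = 0.235.
Overshoot: exp(−π·0.235/√(1−0.235²)) = 0.467, i.e. 46.7%.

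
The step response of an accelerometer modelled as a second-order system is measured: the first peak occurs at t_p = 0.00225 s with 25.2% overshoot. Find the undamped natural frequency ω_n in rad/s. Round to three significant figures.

ω_n ≈ 1520 rad/s

ζ from %OS: ζ = |ln 0.252|/√(π²+ln²0.252) = 0.402.
t_p = π/ω_d ⇒ ω_d = 1400 rad/s; then ω_n = ω_d/√(1−ζ²) = 1520 rad/s.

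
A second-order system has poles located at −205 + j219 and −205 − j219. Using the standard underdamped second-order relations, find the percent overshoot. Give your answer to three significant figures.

%OS ≈ 5.28%

With σ = 205, ω_d = 219: ω_n = √(σ²+ω_d²) = 300 rad/s, ζ = σ/ω_n = 0.683.
Overshoot: exp(−π·0.683/√(1−0.683²)) = 0.0528, i.e. 5.28%.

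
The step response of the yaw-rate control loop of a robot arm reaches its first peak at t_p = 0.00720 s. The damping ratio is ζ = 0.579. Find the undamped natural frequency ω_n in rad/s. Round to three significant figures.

Peak time t_p = π/ω_d, so ω_d = π/t_p = π/0.00720 = 436 rad/s.
ω_n = ω_d/√(1−ζ²) = 436/√0.665 = 535 rad/s.

ω_n ≈ 535 rad/s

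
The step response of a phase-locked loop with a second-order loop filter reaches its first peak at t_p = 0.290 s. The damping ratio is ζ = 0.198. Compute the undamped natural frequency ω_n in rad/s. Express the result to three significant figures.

ω_n ≈ 11.1 rad/s

Peak time t_p = π/ω_d, so ω_d = π/t_p = π/0.290 = 10.8 rad/s.
ω_n = ω_d/√(1−ζ²) = 10.8/√0.961 = 11.1 rad/s.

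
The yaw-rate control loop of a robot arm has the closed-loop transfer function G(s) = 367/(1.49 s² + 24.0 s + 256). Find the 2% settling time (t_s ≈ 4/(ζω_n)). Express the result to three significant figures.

t_s ≈ 0.497 s

Dividing through by 1.49: denominator becomes s² + 16.11 s + 171.8.
So ω_n = √171.8 = 13.1 rad/s and ζ = 16.11/(2·13.1) = 0.614.
t_s ≈ 4/(ζω_n) = 0.497 s.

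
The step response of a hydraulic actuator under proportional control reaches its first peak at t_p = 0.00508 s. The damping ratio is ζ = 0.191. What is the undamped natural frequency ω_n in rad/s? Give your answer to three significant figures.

Peak time t_p = π/ω_d, so ω_d = π/t_p = π/0.00508 = 618 rad/s.
ω_n = ω_d/√(1−ζ²) = 618/√0.964 = 630 rad/s.

ω_n ≈ 630 rad/s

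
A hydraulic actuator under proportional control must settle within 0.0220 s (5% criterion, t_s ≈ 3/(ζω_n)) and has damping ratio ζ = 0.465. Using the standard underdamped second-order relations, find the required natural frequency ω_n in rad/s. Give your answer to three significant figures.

ω_n ≈ 293 rad/s

Rearranging t_s ≈ 3/(ζω_n) gives ω_n = 3/(ζ·t_s) = 3/(0.465 × 0.0220) = 293 rad/s.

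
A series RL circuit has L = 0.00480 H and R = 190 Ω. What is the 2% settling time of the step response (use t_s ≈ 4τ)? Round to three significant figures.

τ = L/R = 0.00480/190 = 0.0000253 s.
t_s ≈ 4τ = 0.000101 s.

t_s ≈ 0.000101 s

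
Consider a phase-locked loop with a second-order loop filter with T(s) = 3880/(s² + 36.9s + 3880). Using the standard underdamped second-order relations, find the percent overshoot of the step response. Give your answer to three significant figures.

%OS ≈ 37.7%

ω_n = √3880 = 62.3 rad/s; ζ = 36.9/(2·62.3) = 0.296.
%OS = 100·exp(−πζ/√(1−ζ²)) = 37.7%.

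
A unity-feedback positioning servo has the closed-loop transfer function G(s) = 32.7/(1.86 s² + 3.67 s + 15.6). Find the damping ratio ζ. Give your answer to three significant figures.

ζ ≈ 0.341

Dividing through by 1.86: denominator becomes s² + 1.973 s + 8.387.
So ω_n = √8.387 = 2.90 rad/s and ζ = 1.973/(2·2.90) = 0.341.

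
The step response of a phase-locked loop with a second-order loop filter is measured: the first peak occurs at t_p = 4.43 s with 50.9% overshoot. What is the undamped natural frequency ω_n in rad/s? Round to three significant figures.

ω_n ≈ 0.725 rad/s

The overshoot fixes ζ = −ln(OS)/√(π²+ln²(OS)) = 0.210.
t_p = π/ω_d ⇒ ω_d = 0.709 rad/s; then ω_n = ω_d/√(1−ζ²) = 0.725 rad/s.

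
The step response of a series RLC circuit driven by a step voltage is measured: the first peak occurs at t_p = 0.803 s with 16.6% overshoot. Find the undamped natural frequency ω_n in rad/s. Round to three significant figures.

ω_n ≈ 4.51 rad/s

From the overshoot, ζ = −ln(OS)/√(π²+ln²(OS)) = 0.496.
t_p = π/ω_d ⇒ ω_d = 3.91 rad/s; then ω_n = ω_d/√(1−ζ²) = 4.51 rad/s.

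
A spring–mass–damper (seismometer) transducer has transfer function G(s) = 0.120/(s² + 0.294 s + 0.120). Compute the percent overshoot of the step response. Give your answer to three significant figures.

ω_n = √0.120 = 0.346 rad/s; ζ = 0.294/(2·0.346) = 0.424.
Overshoot: exp(−π·0.424/√(1−0.424²)) = 0.229, i.e. 22.9%.

%OS ≈ 22.9%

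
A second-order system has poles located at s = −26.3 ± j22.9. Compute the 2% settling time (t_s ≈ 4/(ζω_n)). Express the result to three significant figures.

t_s ≈ 0.152 s

For poles at −σ ± jω_d, ζω_n = σ = 26.3, so t_s ≈ 4/σ = 0.152 s.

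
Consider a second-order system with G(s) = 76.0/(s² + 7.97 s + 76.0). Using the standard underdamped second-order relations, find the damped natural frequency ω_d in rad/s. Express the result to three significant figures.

ω_d ≈ 7.75 rad/s

Matching coefficients with s² + 2ζω_n s + ω_n² gives ω_n² = 76.0 ⇒ ω_n = 8.72 rad/s, and ζ = 7.97/(2ω_n) = 0.457.
ω_d = ω_n√(1−ζ²) = 7.75 rad/s.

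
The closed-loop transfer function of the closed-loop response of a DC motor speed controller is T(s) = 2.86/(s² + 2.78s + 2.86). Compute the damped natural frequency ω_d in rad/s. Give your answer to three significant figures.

ω_d ≈ 0.963 rad/s

Comparing the denominator to s² + 2ζω_n s + ω_n²: ω_n = √2.86 = 1.69 rad/s, and 2ζω_n = 2.78 so ζ = 2.78/(2·1.69) = 0.822.
The damped frequency ω_d = ω_n√(1−ζ²) = 0.963 rad/s.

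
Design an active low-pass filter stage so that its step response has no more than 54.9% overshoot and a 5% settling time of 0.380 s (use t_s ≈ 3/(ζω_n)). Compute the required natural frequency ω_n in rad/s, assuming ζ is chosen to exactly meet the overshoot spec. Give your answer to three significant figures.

Inverting the overshoot relation: ζ = |ln 0.549|/√(π² + ln²0.549) = 0.187.
Then ω_n = 3/(ζ t_s) = 3/(0.187 × 0.380) = 42.1 rad/s.

ω_n ≈ 42.1 rad/s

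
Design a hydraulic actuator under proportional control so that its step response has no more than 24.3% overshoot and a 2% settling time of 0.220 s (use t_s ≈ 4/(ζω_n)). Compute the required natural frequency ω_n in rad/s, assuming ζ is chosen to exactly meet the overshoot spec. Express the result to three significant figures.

ω_n ≈ 44.3 rad/s

Inverting the overshoot relation: ζ = |ln 0.243|/√(π² + ln²0.243) = 0.411.
Then ω_n = 4/(ζ t_s) = 4/(0.411 × 0.220) = 44.3 rad/s.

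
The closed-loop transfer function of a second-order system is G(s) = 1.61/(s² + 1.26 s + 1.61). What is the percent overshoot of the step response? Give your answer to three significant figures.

Comparing the denominator to s² + 2ζω_n s + ω_n²: ω_n = √1.61 = 1.27 rad/s, and 2ζω_n = 1.26 so ζ = 1.26/(2·1.27) = 0.497.
Overshoot: exp(−π·0.497/√(1−0.497²)) = 0.166, i.e. 16.6%.

%OS ≈ 16.6%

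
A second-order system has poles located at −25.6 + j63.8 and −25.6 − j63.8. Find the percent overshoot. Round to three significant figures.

%OS ≈ 28.3%

With σ = 25.6, ω_d = 63.8: ω_n = √(σ²+ω_d²) = 68.7 rad/s, ζ = σ/ω_n = 0.372.
%OS = 100·exp(−πζ/√(1−ζ²)) = 28.3%.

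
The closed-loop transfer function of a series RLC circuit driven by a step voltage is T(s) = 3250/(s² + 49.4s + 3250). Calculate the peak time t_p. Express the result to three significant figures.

t_p ≈ 0.0611 s

Matching coefficients with s² + 2ζω_n s + ω_n² gives ω_n² = 3250 ⇒ ω_n = 57.0 rad/s, and ζ = 49.4/(2ω_n) = 0.433.
ω_d = 57.0·√(1 − 0.433²) = 51.4 rad/s. Then t_p = π/ω_d = 0.0611 s.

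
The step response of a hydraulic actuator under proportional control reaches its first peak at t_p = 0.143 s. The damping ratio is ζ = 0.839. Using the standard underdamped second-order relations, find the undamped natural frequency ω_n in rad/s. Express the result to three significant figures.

Peak time t_p = π/ω_d, so ω_d = π/t_p = π/0.143 = 22.0 rad/s.
ω_n = ω_d/√(1−ζ²) = 22.0/√0.296 = 40.4 rad/s.

ω_n ≈ 40.4 rad/s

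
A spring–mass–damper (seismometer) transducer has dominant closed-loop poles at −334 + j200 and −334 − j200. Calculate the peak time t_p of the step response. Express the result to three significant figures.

t_p ≈ 0.0157 s

t_p = π/ω_d with ω_d = 200 (the imaginary part), so t_p = 0.0157 s.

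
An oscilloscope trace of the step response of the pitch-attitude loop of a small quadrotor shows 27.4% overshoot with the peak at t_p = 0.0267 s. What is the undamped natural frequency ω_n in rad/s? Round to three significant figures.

ζ from %OS: ζ = |ln 0.274|/√(π²+ln²0.274) = 0.381.
t_p = π/ω_d ⇒ ω_d = 118 rad/s; then ω_n = ω_d/√(1−ζ²) = 127 rad/s.

ω_n ≈ 127 rad/s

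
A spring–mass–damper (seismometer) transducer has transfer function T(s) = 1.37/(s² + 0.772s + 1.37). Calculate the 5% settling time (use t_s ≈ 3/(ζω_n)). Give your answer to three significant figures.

ω_n = √1.37 = 1.17 rad/s; ζ = 0.772/(2·1.17) = 0.330.
t_s ≈ 3/(ζω_n) = 3/(0.330·1.17) = 7.77 s.

t_s ≈ 7.77 s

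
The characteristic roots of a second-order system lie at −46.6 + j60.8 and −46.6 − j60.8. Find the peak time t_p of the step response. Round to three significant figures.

t_p = π/ω_d with ω_d = 60.8 (the imaginary part), so t_p = 0.0517 s.

t_p ≈ 0.0517 s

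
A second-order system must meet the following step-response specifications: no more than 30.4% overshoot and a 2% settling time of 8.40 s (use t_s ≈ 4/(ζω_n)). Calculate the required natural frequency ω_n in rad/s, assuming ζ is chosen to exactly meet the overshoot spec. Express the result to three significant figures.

ω_n ≈ 1.34 rad/s

ζ = −ln(OS)/√(π² + (ln OS)²). With OS = 0.304, ln OS = −1.191 and ζ = 1.191/3.360 = 0.354.
Then ω_n = 4/(ζ t_s) = 4/(0.354 × 8.40) = 1.34 rad/s.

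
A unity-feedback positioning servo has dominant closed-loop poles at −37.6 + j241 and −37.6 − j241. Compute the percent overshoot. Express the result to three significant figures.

%OS ≈ 61.3%

|pole| = ω_n = √(37.6² + 241²) = 244 rad/s; ζ = cos θ = σ/ω_n = 0.154.
%OS = 100 e^{−πζ/√(1−ζ²)} with ζ = 0.154 gives 61.3%.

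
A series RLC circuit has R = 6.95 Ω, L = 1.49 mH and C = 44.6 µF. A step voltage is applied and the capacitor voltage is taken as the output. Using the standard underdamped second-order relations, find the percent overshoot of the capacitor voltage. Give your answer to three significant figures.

%OS ≈ 9.41%

For a series RLC circuit (capacitor voltage as output), ω_n = 1/√(LC) = 1/√(1.49 mH · 44.6 µF) = 3880 rad/s.
ζ = (R/2)·√(C/L) = (6.95/2)·√(44.6 µF/1.49 mH) = 0.601.
%OS = 100 e^{−πζ/√(1−ζ²)} with ζ = 0.601 gives 9.41%.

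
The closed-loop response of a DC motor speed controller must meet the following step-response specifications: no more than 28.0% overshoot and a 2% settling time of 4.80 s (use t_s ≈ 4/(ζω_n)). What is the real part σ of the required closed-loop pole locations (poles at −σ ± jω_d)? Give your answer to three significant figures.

The settling-time spec alone fixes σ = ζω_n = 4/t_s = 4/4.80 = 0.833.
(Overshoot then fixes ζ = 0.376 and hence ω_d = σ·√(1−ζ²)/ζ = 2.06 rad/s.)

σ ≈ 0.833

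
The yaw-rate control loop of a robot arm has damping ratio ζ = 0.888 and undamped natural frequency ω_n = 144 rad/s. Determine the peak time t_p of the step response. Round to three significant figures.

t_p ≈ 0.0474 s

The damped frequency is ω_d = ω_n√(1−ζ²) = 144·√(1−0.789) = 66.2 rad/s.
Peak time t_p = π/ω_d = π/66.2 = 0.0474 s.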